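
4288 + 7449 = 11737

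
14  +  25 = 39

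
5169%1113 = 717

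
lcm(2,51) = 102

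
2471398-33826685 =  - 31355287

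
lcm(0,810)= 0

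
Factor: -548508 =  - 2^2*3^1*43^1*1063^1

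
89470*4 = 357880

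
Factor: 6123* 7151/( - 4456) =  - 43785573/4456=- 2^( - 3 )*3^1*13^1*157^1*557^( - 1)*7151^1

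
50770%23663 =3444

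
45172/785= 45172/785 =57.54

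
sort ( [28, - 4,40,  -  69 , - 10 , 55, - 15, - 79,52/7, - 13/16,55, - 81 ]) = [ - 81, - 79, - 69,-15, - 10, - 4, - 13/16,52/7,28,40,55,55]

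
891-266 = 625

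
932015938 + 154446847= 1086462785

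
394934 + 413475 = 808409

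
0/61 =0  =  0.00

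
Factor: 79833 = 3^1*13^1*23^1*89^1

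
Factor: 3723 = 3^1* 17^1*73^1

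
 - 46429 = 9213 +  - 55642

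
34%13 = 8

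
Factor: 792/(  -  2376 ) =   -  3^(  -  1) = - 1/3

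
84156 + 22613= 106769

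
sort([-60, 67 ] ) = [ - 60,  67]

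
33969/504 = 67 + 67/168 = 67.40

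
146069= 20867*7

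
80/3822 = 40/1911= 0.02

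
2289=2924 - 635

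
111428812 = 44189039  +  67239773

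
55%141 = 55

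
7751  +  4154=11905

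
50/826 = 25/413 = 0.06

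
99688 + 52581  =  152269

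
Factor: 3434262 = 2^1*3^1 * 13^1 * 44029^1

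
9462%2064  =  1206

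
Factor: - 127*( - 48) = 6096 = 2^4*3^1*127^1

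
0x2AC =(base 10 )684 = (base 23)16h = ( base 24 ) 14C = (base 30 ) MO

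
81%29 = 23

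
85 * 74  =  6290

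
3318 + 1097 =4415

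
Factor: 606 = 2^1*3^1 * 101^1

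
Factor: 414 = 2^1*3^2  *23^1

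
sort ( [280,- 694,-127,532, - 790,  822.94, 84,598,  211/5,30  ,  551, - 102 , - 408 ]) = [ - 790, - 694, - 408,-127,-102,30,  211/5,84,280,532, 551, 598,822.94 ] 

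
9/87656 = 9/87656 = 0.00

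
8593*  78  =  670254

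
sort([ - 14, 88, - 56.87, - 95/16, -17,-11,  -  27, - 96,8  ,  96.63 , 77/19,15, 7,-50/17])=[ - 96,- 56.87 , - 27,  -  17,-14, - 11,-95/16 , - 50/17, 77/19, 7,8,15, 88,96.63] 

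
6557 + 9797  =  16354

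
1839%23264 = 1839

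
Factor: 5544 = 2^3*3^2* 7^1*11^1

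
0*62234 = 0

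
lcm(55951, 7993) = 55951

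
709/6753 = 709/6753=0.10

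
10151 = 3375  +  6776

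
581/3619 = 83/517 = 0.16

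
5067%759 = 513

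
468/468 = 1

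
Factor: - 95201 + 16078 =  - 79123  =  -11^1*7193^1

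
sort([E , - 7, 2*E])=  [ - 7,E,2 * E]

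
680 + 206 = 886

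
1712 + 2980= 4692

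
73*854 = 62342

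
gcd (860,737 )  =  1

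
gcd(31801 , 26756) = 1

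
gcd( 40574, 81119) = 1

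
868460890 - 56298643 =812162247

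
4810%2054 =702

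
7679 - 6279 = 1400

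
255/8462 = 255/8462 = 0.03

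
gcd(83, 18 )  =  1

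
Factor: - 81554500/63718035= - 2^2*3^( - 1)*5^2 * 1973^ ( - 1)*2153^( - 1 ) * 163109^1 = - 16310900/12743607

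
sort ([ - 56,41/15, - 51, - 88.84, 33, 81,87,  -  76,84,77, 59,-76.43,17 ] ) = [ - 88.84 , - 76.43, - 76, - 56, - 51,41/15,17,  33,59, 77,  81,84,87 ]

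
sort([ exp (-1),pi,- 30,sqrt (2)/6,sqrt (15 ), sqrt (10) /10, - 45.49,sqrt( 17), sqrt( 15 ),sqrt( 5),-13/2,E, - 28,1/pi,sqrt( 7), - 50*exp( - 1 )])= [ - 45.49, - 30, - 28,- 50*exp( - 1), -13/2 , sqrt( 2)/6,sqrt( 10 )/10 , 1/pi , exp( - 1), sqrt ( 5),sqrt( 7 ),E , pi, sqrt( 15),sqrt( 15), sqrt ( 17) ] 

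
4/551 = 4/551 = 0.01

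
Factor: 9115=5^1*1823^1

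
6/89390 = 3/44695 = 0.00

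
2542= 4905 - 2363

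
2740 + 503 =3243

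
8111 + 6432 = 14543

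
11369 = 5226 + 6143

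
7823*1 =7823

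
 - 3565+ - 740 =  - 4305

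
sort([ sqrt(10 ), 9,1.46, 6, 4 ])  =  [1.46,sqrt( 10),4,6,9]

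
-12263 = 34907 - 47170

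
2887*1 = 2887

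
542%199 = 144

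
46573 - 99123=-52550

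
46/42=23/21 = 1.10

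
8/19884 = 2/4971= 0.00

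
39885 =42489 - 2604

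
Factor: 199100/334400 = 181/304 = 2^( - 4 )*19^(  -  1 )*181^1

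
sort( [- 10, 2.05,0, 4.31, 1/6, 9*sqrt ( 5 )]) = [ - 10, 0,  1/6, 2.05, 4.31, 9*sqrt(5) ] 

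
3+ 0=3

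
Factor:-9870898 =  - 2^1*61^1*80909^1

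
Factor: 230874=2^1*3^1*7^1* 23^1 *239^1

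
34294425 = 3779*9075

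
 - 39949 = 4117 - 44066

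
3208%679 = 492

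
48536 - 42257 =6279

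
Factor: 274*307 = 84118= 2^1*137^1 * 307^1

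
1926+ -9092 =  - 7166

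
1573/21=74 + 19/21 = 74.90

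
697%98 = 11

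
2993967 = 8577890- 5583923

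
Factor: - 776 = -2^3 * 97^1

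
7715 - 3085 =4630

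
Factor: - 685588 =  - 2^2*101^1*1697^1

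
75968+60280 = 136248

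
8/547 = 8/547 = 0.01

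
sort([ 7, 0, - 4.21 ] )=[ - 4.21,0,7] 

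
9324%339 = 171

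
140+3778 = 3918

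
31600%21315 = 10285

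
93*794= 73842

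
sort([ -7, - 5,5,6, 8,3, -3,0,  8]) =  [ - 7, -5,  -  3,0, 3,  5,  6, 8, 8 ] 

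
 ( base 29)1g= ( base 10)45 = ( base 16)2d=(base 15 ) 30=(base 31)1E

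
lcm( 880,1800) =39600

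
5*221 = 1105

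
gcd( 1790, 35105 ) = 5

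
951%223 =59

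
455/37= 12 + 11/37 = 12.30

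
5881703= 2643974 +3237729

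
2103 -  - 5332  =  7435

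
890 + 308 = 1198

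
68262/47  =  1452 + 18/47 = 1452.38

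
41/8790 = 41/8790 = 0.00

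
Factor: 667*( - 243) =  - 162081= - 3^5*23^1*29^1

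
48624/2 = 24312 = 24312.00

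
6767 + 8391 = 15158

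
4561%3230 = 1331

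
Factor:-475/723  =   - 3^(-1 )*5^2*19^1*241^( - 1 ) 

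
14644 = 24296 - 9652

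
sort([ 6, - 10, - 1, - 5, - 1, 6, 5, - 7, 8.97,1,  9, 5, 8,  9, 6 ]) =[ - 10,  -  7,- 5,-1, - 1, 1,5,5, 6,  6,6, 8,8.97, 9 , 9]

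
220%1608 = 220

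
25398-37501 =  -  12103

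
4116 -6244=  - 2128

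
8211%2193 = 1632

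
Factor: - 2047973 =  -  17^1*53^1*2273^1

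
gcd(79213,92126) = 1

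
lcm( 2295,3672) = 18360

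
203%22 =5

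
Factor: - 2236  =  - 2^2*13^1*43^1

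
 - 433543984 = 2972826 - 436516810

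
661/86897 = 661/86897 = 0.01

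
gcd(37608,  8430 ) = 6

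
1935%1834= 101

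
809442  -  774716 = 34726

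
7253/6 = 7253/6 = 1208.83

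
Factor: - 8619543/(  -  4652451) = 3^( - 1 )*743^1*1289^1*172313^( - 1) = 957727/516939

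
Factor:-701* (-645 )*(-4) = -1808580= - 2^2*3^1*5^1*43^1*701^1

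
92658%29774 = 3336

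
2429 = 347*7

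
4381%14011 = 4381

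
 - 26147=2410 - 28557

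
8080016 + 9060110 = 17140126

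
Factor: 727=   727^1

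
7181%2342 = 155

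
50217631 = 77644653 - 27427022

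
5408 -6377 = - 969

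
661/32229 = 661/32229 = 0.02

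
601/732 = 601/732 =0.82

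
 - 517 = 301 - 818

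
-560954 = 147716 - 708670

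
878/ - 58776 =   -  1 + 28949/29388 = - 0.01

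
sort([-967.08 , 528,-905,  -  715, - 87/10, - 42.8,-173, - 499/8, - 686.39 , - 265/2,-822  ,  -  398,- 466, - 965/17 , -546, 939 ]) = [-967.08,-905, - 822,-715,-686.39,-546, - 466, - 398, - 173, - 265/2,-499/8 ,  -  965/17 ,-42.8,- 87/10,528,939] 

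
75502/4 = 37751/2  =  18875.50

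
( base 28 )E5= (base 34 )BN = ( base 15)1B7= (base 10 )397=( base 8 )615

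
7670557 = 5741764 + 1928793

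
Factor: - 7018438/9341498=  -3509219/4670749 = - 7^1*501317^1*4670749^( - 1 )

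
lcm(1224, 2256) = 115056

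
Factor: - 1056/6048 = -11/63=-3^( - 2 )*7^( - 1)*11^1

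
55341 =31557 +23784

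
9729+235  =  9964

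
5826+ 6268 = 12094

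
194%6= 2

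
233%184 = 49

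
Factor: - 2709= - 3^2*7^1 * 43^1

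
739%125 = 114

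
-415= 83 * ( - 5)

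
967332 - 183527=783805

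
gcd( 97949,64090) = 1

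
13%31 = 13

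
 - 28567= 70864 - 99431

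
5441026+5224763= 10665789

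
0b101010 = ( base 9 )46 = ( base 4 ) 222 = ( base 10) 42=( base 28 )1E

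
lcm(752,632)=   59408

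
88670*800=70936000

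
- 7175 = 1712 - 8887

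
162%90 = 72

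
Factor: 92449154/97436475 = 2^1*3^(-2)*5^( - 2 )*7^1*433051^( - 1) * 6603511^1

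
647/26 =647/26  =  24.88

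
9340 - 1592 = 7748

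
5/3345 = 1/669 = 0.00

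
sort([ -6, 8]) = [ - 6,8 ] 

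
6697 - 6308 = 389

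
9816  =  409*24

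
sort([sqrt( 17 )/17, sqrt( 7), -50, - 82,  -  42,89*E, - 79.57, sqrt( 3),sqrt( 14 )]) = [-82, - 79.57,  -  50,-42, sqrt( 17 )/17,sqrt ( 3),sqrt(7),  sqrt(14 ), 89*E]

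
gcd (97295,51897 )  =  1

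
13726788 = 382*35934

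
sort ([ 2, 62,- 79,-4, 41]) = [ - 79, - 4,2, 41, 62 ] 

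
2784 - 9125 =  - 6341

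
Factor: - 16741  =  - 16741^1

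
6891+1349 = 8240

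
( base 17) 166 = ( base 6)1501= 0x18D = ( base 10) 397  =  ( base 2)110001101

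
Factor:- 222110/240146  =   - 5^1*7^1*19^1*719^( - 1)= - 665/719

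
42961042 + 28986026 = 71947068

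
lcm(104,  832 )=832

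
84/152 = 21/38= 0.55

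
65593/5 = 65593/5 = 13118.60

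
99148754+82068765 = 181217519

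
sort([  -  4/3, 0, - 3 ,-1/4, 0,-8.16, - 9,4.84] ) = [ - 9, -8.16 , - 3,-4/3, - 1/4, 0  ,  0,4.84 ] 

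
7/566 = 7/566 = 0.01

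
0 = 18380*0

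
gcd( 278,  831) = 1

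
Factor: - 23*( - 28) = 2^2* 7^1*23^1=644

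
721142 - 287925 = 433217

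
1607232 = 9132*176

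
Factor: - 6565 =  - 5^1*13^1*101^1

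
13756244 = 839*16396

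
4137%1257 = 366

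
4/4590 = 2/2295 = 0.00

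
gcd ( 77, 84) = 7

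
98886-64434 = 34452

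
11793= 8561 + 3232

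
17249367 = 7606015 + 9643352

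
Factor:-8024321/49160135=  - 5^(-1)*8024321^1*9832027^ ( - 1 )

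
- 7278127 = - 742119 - 6536008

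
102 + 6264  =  6366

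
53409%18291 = 16827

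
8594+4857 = 13451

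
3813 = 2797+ 1016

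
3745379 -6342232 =  -  2596853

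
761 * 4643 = 3533323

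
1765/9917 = 1765/9917=0.18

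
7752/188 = 1938/47 =41.23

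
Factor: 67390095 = 3^1 * 5^1*59^1*76147^1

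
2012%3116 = 2012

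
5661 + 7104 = 12765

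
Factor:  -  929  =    -  929^1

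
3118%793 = 739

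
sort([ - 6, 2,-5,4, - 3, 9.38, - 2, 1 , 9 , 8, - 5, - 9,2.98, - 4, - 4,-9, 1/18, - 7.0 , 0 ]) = [ - 9,- 9, - 7.0 , - 6 , - 5, - 5,-4, - 4 , - 3,- 2, 0,1/18,1,2, 2.98,  4, 8, 9, 9.38]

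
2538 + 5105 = 7643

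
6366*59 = 375594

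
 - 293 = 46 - 339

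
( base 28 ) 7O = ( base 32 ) 6S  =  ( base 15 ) ea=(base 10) 220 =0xDC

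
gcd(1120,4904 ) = 8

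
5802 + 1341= 7143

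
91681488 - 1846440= 89835048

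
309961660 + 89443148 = 399404808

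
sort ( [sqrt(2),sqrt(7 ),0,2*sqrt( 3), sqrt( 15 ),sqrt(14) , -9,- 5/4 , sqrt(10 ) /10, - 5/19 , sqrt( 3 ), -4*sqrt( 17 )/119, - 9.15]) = [ - 9.15, - 9, - 5/4 , - 5/19, - 4*sqrt(  17)/119, 0,sqrt(10 )/10,sqrt(2 ),sqrt( 3),sqrt( 7),2*sqrt( 3 ), sqrt( 14 ), sqrt(  15)] 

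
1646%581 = 484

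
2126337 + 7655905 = 9782242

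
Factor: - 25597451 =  - 11^1*37^1*109^1*577^1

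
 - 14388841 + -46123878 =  - 60512719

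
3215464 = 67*47992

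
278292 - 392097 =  - 113805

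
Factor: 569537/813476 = 2^(  -  2)*47^( - 1 )*239^1*2383^1*4327^( - 1)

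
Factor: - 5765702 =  - 2^1 * 19^1*151729^1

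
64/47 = 64/47 = 1.36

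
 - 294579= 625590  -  920169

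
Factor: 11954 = 2^1*43^1*139^1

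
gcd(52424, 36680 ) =8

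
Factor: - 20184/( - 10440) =3^(-1 ) * 5^( - 1) * 29^1 = 29/15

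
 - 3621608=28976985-32598593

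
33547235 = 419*80065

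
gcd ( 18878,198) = 2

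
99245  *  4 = 396980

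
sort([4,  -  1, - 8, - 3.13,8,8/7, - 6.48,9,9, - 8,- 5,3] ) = [ - 8, - 8, - 6.48,- 5,-3.13, - 1,8/7,  3, 4, 8, 9,9] 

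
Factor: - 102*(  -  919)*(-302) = -2^2*3^1*17^1*151^1 * 919^1 = -28308876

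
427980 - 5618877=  - 5190897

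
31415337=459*68443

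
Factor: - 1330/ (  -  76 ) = 2^( - 1)*5^1 *7^1 =35/2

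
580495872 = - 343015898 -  - 923511770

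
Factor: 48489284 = 2^2 * 2383^1*5087^1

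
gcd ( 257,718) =1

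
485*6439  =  3122915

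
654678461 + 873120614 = 1527799075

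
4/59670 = 2/29835 = 0.00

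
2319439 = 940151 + 1379288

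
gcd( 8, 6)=2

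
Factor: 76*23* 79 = 2^2*19^1 *23^1 * 79^1 = 138092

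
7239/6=2413/2=1206.50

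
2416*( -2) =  - 4832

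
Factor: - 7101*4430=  - 2^1*3^3*5^1 * 263^1*443^1 = - 31457430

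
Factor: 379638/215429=2^1*3^2 * 7^1*23^1 * 131^1*367^( - 1)*587^(-1 )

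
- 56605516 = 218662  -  56824178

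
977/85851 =977/85851 = 0.01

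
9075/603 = 3025/201   =  15.05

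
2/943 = 2/943=0.00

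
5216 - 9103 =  - 3887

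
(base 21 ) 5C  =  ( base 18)69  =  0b1110101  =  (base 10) 117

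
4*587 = 2348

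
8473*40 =338920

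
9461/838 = 9461/838 = 11.29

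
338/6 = 56 + 1/3 = 56.33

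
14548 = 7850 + 6698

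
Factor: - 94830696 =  -2^3*3^3 * 29^1 *15139^1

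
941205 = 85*11073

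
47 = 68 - 21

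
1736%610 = 516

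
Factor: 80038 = 2^1*7^1*5717^1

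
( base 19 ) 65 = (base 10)119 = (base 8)167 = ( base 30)3t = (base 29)43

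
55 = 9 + 46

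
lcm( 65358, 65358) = 65358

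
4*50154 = 200616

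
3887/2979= 1 + 908/2979 = 1.30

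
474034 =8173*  58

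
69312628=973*71236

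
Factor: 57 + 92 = 149^1 = 149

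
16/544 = 1/34 = 0.03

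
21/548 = 21/548 = 0.04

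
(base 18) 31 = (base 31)1o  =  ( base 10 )55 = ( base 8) 67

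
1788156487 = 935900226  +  852256261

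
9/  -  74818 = - 9/74818  =  - 0.00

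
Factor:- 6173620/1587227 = - 2^2*5^1*691^ ( - 1 )*2297^ ( - 1)*308681^1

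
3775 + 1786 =5561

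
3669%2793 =876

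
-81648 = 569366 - 651014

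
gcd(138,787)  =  1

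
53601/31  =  1729+2/31 =1729.06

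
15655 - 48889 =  - 33234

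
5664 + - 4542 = 1122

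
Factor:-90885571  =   - 7^1 * 389^1*33377^1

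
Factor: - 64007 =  -64007^1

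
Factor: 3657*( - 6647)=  - 24308079 =-3^1 * 17^2 * 23^2 * 53^1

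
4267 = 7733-3466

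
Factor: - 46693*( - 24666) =2^1 * 3^1*53^1*881^1*4111^1 = 1151729538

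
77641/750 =103 + 391/750 = 103.52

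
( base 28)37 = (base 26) 3D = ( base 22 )43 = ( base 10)91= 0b1011011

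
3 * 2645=7935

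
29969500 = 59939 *500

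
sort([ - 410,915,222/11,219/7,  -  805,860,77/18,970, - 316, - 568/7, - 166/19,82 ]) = [  -  805,-410, - 316 , - 568/7, - 166/19, 77/18, 222/11,  219/7 , 82,860,915,970] 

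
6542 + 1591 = 8133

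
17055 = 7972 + 9083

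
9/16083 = 1/1787 =0.00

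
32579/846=38 + 431/846  =  38.51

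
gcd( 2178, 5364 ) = 18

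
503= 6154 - 5651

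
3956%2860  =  1096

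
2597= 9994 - 7397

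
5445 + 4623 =10068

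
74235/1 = 74235 = 74235.00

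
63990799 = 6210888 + 57779911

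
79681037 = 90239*883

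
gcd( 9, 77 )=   1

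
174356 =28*6227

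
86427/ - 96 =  - 28809/32= - 900.28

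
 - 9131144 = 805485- 9936629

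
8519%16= 7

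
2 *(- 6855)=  - 13710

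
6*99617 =597702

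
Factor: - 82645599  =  -3^1*47^1 * 586139^1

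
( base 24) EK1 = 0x2161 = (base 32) 8b1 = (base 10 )8545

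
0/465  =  0= 0.00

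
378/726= 63/121 = 0.52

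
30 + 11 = 41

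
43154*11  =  474694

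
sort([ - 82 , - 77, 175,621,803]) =[ - 82, - 77, 175, 621, 803]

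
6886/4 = 3443/2  =  1721.50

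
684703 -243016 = 441687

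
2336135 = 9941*235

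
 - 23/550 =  - 1+527/550 = - 0.04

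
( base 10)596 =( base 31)j7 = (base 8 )1124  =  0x254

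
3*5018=15054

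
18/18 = 1 = 1.00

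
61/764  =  61/764 = 0.08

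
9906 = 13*762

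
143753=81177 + 62576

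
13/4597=13/4597 = 0.00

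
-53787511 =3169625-56957136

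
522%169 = 15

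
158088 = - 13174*( - 12 ) 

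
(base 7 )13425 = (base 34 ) 357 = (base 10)3645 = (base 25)5kk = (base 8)7075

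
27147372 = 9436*2877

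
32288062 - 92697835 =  - 60409773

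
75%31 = 13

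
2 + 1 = 3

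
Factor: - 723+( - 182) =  -905 = -5^1*181^1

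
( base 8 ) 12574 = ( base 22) b80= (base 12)3224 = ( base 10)5500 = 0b1010101111100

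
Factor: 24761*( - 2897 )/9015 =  - 3^(- 1 )*5^(- 1)* 11^1 * 601^( -1)* 2251^1 *2897^1 = - 71732617/9015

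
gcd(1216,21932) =4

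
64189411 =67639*949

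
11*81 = 891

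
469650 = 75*6262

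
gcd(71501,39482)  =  1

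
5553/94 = 59 + 7/94 = 59.07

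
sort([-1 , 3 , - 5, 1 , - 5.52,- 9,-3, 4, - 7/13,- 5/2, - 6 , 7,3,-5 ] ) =[ -9,- 6,-5.52, - 5, - 5, - 3,  -  5/2, - 1 , - 7/13 , 1,3 , 3,4, 7]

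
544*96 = 52224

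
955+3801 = 4756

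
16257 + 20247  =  36504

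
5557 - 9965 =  - 4408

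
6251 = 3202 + 3049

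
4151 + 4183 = 8334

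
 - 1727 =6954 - 8681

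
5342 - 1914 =3428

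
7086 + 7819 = 14905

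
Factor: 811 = 811^1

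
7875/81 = 875/9 =97.22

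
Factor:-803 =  - 11^1*73^1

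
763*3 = 2289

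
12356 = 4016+8340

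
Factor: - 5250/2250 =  - 3^( - 1)*7^1 = - 7/3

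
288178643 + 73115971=361294614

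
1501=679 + 822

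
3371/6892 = 3371/6892 = 0.49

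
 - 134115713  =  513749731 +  - 647865444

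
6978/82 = 85 + 4/41 = 85.10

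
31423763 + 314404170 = 345827933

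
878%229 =191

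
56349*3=169047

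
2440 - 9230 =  - 6790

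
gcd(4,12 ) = 4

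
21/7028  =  3/1004  =  0.00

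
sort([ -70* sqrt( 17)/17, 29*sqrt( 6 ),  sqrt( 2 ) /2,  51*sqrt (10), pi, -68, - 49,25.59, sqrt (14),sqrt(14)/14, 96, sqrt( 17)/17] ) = [- 68 ,-49, - 70*sqrt( 17 ) /17, sqrt(17 )/17,  sqrt(14)/14, sqrt( 2)/2, pi, sqrt( 14),25.59,29* sqrt( 6 ) , 96,51*sqrt (10)]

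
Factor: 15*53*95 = 3^1 * 5^2 *19^1*53^1= 75525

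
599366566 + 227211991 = 826578557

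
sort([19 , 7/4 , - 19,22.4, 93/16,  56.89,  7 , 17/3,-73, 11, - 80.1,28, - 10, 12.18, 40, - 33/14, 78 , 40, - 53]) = [ - 80.1,-73,-53,-19, - 10,  -  33/14,7/4, 17/3, 93/16, 7, 11, 12.18, 19 , 22.4,28, 40,40,56.89, 78 ]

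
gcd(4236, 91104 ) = 12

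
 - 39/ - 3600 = 13/1200 = 0.01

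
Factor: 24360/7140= 2^1 * 17^(-1 ) * 29^1  =  58/17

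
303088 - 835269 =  - 532181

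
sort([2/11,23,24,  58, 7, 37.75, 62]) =[ 2/11,7, 23,24, 37.75,  58, 62]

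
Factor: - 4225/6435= -3^( - 2 )*5^1*11^( - 1)*13^1  =  -65/99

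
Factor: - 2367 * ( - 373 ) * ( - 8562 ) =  - 7559312742 = -  2^1*3^3 * 263^1*373^1*1427^1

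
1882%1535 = 347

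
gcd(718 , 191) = 1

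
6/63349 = 6/63349 = 0.00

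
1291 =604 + 687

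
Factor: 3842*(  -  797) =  - 3062074 = - 2^1*17^1*113^1 *797^1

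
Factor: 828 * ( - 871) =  - 2^2*3^2*13^1  *  23^1*67^1 = - 721188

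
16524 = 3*5508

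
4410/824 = 2205/412 = 5.35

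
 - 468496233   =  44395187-512891420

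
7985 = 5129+2856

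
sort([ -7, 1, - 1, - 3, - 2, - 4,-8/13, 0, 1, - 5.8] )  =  [ - 7,-5.8, - 4,-3, - 2, - 1, - 8/13,0,  1,  1] 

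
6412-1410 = 5002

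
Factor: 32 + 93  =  125=   5^3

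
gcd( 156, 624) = 156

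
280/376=35/47 = 0.74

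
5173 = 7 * 739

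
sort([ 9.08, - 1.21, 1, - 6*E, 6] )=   [ - 6*E, - 1.21,1,  6, 9.08]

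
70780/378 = 187  +  47/189 = 187.25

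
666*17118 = 11400588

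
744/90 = 124/15 = 8.27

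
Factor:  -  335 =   -  5^1*67^1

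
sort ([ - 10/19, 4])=[  -  10/19,4]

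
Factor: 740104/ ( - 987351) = - 2^3*3^( - 1 )*71^1*449^( - 1)*733^( - 1)*1303^1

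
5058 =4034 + 1024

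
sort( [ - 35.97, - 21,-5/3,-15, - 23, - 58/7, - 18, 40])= [ - 35.97,-23, - 21, -18, - 15, - 58/7, - 5/3, 40]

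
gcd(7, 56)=7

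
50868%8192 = 1716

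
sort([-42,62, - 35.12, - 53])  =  [ - 53, - 42, - 35.12, 62]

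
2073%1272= 801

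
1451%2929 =1451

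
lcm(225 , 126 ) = 3150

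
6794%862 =760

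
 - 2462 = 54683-57145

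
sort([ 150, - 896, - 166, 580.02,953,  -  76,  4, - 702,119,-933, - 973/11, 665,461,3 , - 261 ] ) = [ - 933, - 896,  -  702, - 261, - 166, - 973/11, -76  ,  3,4,  119, 150,  461,580.02, 665,953]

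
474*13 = 6162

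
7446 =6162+1284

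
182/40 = 91/20 = 4.55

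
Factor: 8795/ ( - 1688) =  - 2^ ( - 3 ) * 5^1 * 211^ (-1)*1759^1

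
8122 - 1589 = 6533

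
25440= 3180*8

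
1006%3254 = 1006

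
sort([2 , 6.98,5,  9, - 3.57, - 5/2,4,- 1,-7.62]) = [ - 7.62, - 3.57, - 5/2, - 1, 2, 4,  5, 6.98, 9]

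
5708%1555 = 1043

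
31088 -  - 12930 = 44018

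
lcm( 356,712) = 712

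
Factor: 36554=2^1 * 7^2*373^1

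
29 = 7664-7635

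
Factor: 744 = 2^3*3^1*31^1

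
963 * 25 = 24075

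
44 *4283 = 188452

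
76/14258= 38/7129=0.01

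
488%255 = 233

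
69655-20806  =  48849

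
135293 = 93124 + 42169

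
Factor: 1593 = 3^3*59^1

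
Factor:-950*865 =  - 2^1*5^3*19^1*173^1 = - 821750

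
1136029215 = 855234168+280795047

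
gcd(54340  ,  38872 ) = 4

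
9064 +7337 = 16401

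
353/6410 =353/6410 = 0.06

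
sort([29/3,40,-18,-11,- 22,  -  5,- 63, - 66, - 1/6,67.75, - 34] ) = [ -66,-63,  -  34,-22, -18, - 11,-5, - 1/6,29/3,40,67.75]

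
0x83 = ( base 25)56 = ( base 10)131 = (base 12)ab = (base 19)6h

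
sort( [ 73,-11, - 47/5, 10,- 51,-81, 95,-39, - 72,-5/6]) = [ - 81,- 72, -51,-39 ,- 11, - 47/5, - 5/6, 10,73, 95 ]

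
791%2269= 791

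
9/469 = 9/469 = 0.02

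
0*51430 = 0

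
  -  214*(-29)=6206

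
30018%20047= 9971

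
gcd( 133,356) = 1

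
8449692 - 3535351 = 4914341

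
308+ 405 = 713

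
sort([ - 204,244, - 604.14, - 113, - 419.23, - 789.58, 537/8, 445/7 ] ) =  [ - 789.58, - 604.14, - 419.23, - 204 , - 113,445/7,  537/8, 244 ] 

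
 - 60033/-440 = 60033/440 = 136.44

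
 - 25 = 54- 79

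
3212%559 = 417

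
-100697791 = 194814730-295512521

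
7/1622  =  7/1622 =0.00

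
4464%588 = 348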